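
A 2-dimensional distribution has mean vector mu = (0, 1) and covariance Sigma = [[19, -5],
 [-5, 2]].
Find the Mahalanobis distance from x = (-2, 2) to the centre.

Step 1 — centre the observation: (x - mu) = (-2, 1).

Step 2 — invert Sigma. det(Sigma) = 19·2 - (-5)² = 13.
  Sigma^{-1} = (1/det) · [[d, -b], [-b, a]] = [[0.1538, 0.3846],
 [0.3846, 1.4615]].

Step 3 — form the quadratic (x - mu)^T · Sigma^{-1} · (x - mu):
  Sigma^{-1} · (x - mu) = (0.0769, 0.6923).
  (x - mu)^T · [Sigma^{-1} · (x - mu)] = (-2)·(0.0769) + (1)·(0.6923) = 0.5385.

Step 4 — take square root: d = √(0.5385) ≈ 0.7338.

d(x, mu) = √(0.5385) ≈ 0.7338


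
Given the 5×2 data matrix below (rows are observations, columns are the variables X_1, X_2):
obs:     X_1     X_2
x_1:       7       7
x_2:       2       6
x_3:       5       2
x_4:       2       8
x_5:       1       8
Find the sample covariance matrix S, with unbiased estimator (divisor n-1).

Step 1 — column means:
  mean(X_1) = (7 + 2 + 5 + 2 + 1) / 5 = 17/5 = 3.4
  mean(X_2) = (7 + 6 + 2 + 8 + 8) / 5 = 31/5 = 6.2

Step 2 — sample covariance S[i,j] = (1/(n-1)) · Σ_k (x_{k,i} - mean_i) · (x_{k,j} - mean_j), with n-1 = 4.
  S[X_1,X_1] = ((3.6)·(3.6) + (-1.4)·(-1.4) + (1.6)·(1.6) + (-1.4)·(-1.4) + (-2.4)·(-2.4)) / 4 = 25.2/4 = 6.3
  S[X_1,X_2] = ((3.6)·(0.8) + (-1.4)·(-0.2) + (1.6)·(-4.2) + (-1.4)·(1.8) + (-2.4)·(1.8)) / 4 = -10.4/4 = -2.6
  S[X_2,X_2] = ((0.8)·(0.8) + (-0.2)·(-0.2) + (-4.2)·(-4.2) + (1.8)·(1.8) + (1.8)·(1.8)) / 4 = 24.8/4 = 6.2

S is symmetric (S[j,i] = S[i,j]). Assembling:

S = [[6.3, -2.6],
 [-2.6, 6.2]]


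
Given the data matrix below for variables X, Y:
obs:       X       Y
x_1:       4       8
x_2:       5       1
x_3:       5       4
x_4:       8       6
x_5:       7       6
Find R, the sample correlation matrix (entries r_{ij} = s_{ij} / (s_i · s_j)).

Step 1 — column means:
  mean(X) = (4 + 5 + 5 + 8 + 7) / 5 = 29/5 = 5.8
  mean(Y) = (8 + 1 + 4 + 6 + 6) / 5 = 25/5 = 5

Step 2 — sample variances and covariances s[i,j] = (1/(n-1)) · Σ_k (x_{k,i} - mean_i) · (x_{k,j} - mean_j), with n-1 = 4:
  s[X,X] = ((-1.8)·(-1.8) + (-0.8)·(-0.8) + (-0.8)·(-0.8) + (2.2)·(2.2) + (1.2)·(1.2)) / 4 = 10.8/4 = 2.7
  s[X,Y] = ((-1.8)·(3) + (-0.8)·(-4) + (-0.8)·(-1) + (2.2)·(1) + (1.2)·(1)) / 4 = 2/4 = 0.5
  s[Y,Y] = ((3)·(3) + (-4)·(-4) + (-1)·(-1) + (1)·(1) + (1)·(1)) / 4 = 28/4 = 7
  Sample standard deviations s_i = √(s[i,i]):
  s(X) = √(2.7) = 1.6432
  s(Y) = √(7) = 2.6458

Step 3 — r_{ij} = s_{ij} / (s_i · s_j):
  r[X,X] = 1 (diagonal).
  r[X,Y] = 0.5 / (1.6432 · 2.6458) = 0.5 / 4.3474 = 0.115
  r[Y,Y] = 1 (diagonal).

R is symmetric with unit diagonal. Assembling:

R = [[1, 0.115],
 [0.115, 1]]


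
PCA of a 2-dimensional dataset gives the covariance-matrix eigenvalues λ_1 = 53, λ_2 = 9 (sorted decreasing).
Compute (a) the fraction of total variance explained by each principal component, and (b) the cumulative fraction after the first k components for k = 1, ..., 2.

Step 1 — total variance = trace(Sigma) = Σ λ_i = 53 + 9 = 62.

Step 2 — fraction explained by component i = λ_i / Σ λ:
  PC1: 53/62 = 0.8548
  PC2: 9/62 = 0.1452

Step 3 — cumulative fraction after k components = (λ_1 + ... + λ_k) / Σ λ:
  k = 1: 53/62 = 0.8548
  k = 2: (53 + 9)/62 = 62/62 = 1

Summary (fraction, with percent):

explained: PC1 0.8548 (85.48%), PC2 0.1452 (14.52%);  cumulative: 0.8548, 1


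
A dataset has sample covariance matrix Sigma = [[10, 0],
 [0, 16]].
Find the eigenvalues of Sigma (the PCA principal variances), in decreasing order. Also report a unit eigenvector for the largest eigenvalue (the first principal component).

Step 1 — characteristic polynomial of 2×2 Sigma:
  det(Sigma - λI) = λ² - trace · λ + det = 0.
  trace = 10 + 16 = 26, det = 10·16 - (0)² = 160.
Step 2 — discriminant:
  Δ = trace² - 4·det = 676 - 640 = 36.
Step 3 — eigenvalues:
  λ = (trace ± √Δ)/2 = (26 ± 6)/2,
  λ_1 = 16,  λ_2 = 10.

Step 4 — unit eigenvector for λ_1: Sigma is diagonal, so its eigenvectors are the coordinate axes. λ_1 = 16 is the diagonal entry on the second coordinate axis, hence
  v_1 = (0, 1) (||v_1|| = 1).

λ_1 = 16,  λ_2 = 10;  v_1 ≈ (0, 1)


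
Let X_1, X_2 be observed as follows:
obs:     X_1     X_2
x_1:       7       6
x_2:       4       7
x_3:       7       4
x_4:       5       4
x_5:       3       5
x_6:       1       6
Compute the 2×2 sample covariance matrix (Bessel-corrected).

Step 1 — column means:
  mean(X_1) = (7 + 4 + 7 + 5 + 3 + 1) / 6 = 27/6 = 4.5
  mean(X_2) = (6 + 7 + 4 + 4 + 5 + 6) / 6 = 32/6 = 5.3333

Step 2 — sample covariance S[i,j] = (1/(n-1)) · Σ_k (x_{k,i} - mean_i) · (x_{k,j} - mean_j), with n-1 = 5.
  S[X_1,X_1] = ((2.5)·(2.5) + (-0.5)·(-0.5) + (2.5)·(2.5) + (0.5)·(0.5) + (-1.5)·(-1.5) + (-3.5)·(-3.5)) / 5 = 27.5/5 = 5.5
  S[X_1,X_2] = ((2.5)·(0.6667) + (-0.5)·(1.6667) + (2.5)·(-1.3333) + (0.5)·(-1.3333) + (-1.5)·(-0.3333) + (-3.5)·(0.6667)) / 5 = -5/5 = -1
  S[X_2,X_2] = ((0.6667)·(0.6667) + (1.6667)·(1.6667) + (-1.3333)·(-1.3333) + (-1.3333)·(-1.3333) + (-0.3333)·(-0.3333) + (0.6667)·(0.6667)) / 5 = 7.3333/5 = 1.4667

S is symmetric (S[j,i] = S[i,j]). Assembling:

S = [[5.5, -1],
 [-1, 1.4667]]


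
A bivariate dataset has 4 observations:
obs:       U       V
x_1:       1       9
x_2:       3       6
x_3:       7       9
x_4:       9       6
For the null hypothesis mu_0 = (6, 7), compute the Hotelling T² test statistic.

Step 1 — sample mean vector:
  mean(U) = (1 + 3 + 7 + 9) / 4 = 20/4 = 5
  mean(V) = (9 + 6 + 9 + 6) / 4 = 30/4 = 7.5
  x̄ = (5, 7.5),  deviation x̄ - mu_0 = (5, 7.5) - (6, 7) = (-1, 0.5).

Step 2 — sample covariance matrix, S[i,j] = (1/(n-1)) · Σ_k (x_{k,i} - mean_i) · (x_{k,j} - mean_j), divisor n-1 = 3:
  S[U,U] = ((-4)·(-4) + (-2)·(-2) + (2)·(2) + (4)·(4)) / 3 = 40/3 = 13.3333
  S[U,V] = ((-4)·(1.5) + (-2)·(-1.5) + (2)·(1.5) + (4)·(-1.5)) / 3 = -6/3 = -2
  S[V,V] = ((1.5)·(1.5) + (-1.5)·(-1.5) + (1.5)·(1.5) + (-1.5)·(-1.5)) / 3 = 9/3 = 3
  S = [[13.3333, -2],
 [-2, 3]].

Step 3 — invert S. det(S) = 13.3333·3 - (-2)² = 36.
  S^{-1} = (1/det) · [[d, -b], [-b, a]] = [[0.0833, 0.0556],
 [0.0556, 0.3704]].

Step 4 — quadratic form (x̄ - mu_0)^T · S^{-1} · (x̄ - mu_0):
  S^{-1} · (x̄ - mu_0) = (-0.0556, 0.1296),
  (x̄ - mu_0)^T · [...] = (-1)·(-0.0556) + (0.5)·(0.1296) = 0.1204.

Step 5 — scale by n: T² = 4 · 0.1204 = 0.4815.

T² ≈ 0.4815


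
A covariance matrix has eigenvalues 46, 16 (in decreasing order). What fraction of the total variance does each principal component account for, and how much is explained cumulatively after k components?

Step 1 — total variance = trace(Sigma) = Σ λ_i = 46 + 16 = 62.

Step 2 — fraction explained by component i = λ_i / Σ λ:
  PC1: 46/62 = 0.7419
  PC2: 16/62 = 0.2581

Step 3 — cumulative fraction after k components = (λ_1 + ... + λ_k) / Σ λ:
  k = 1: 46/62 = 0.7419
  k = 2: (46 + 16)/62 = 62/62 = 1

Summary (fraction, with percent):

explained: PC1 0.7419 (74.19%), PC2 0.2581 (25.81%);  cumulative: 0.7419, 1


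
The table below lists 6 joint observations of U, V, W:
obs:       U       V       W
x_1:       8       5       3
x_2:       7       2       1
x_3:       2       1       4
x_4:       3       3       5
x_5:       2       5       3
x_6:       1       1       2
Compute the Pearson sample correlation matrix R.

Step 1 — column means:
  mean(U) = (8 + 7 + 2 + 3 + 2 + 1) / 6 = 23/6 = 3.8333
  mean(V) = (5 + 2 + 1 + 3 + 5 + 1) / 6 = 17/6 = 2.8333
  mean(W) = (3 + 1 + 4 + 5 + 3 + 2) / 6 = 18/6 = 3

Step 2 — sample variances and covariances s[i,j] = (1/(n-1)) · Σ_k (x_{k,i} - mean_i) · (x_{k,j} - mean_j), with n-1 = 5:
  s[U,U] = ((4.1667)·(4.1667) + (3.1667)·(3.1667) + (-1.8333)·(-1.8333) + (-0.8333)·(-0.8333) + (-1.8333)·(-1.8333) + (-2.8333)·(-2.8333)) / 5 = 42.8333/5 = 8.5667
  s[U,V] = ((4.1667)·(2.1667) + (3.1667)·(-0.8333) + (-1.8333)·(-1.8333) + (-0.8333)·(0.1667) + (-1.8333)·(2.1667) + (-2.8333)·(-1.8333)) / 5 = 10.8333/5 = 2.1667
  s[U,W] = ((4.1667)·(0) + (3.1667)·(-2) + (-1.8333)·(1) + (-0.8333)·(2) + (-1.8333)·(0) + (-2.8333)·(-1)) / 5 = -7/5 = -1.4
  s[V,V] = ((2.1667)·(2.1667) + (-0.8333)·(-0.8333) + (-1.8333)·(-1.8333) + (0.1667)·(0.1667) + (2.1667)·(2.1667) + (-1.8333)·(-1.8333)) / 5 = 16.8333/5 = 3.3667
  s[V,W] = ((2.1667)·(0) + (-0.8333)·(-2) + (-1.8333)·(1) + (0.1667)·(2) + (2.1667)·(0) + (-1.8333)·(-1)) / 5 = 2/5 = 0.4
  s[W,W] = ((0)·(0) + (-2)·(-2) + (1)·(1) + (2)·(2) + (0)·(0) + (-1)·(-1)) / 5 = 10/5 = 2
  Sample standard deviations s_i = √(s[i,i]):
  s(U) = √(8.5667) = 2.9269
  s(V) = √(3.3667) = 1.8348
  s(W) = √(2) = 1.4142

Step 3 — r_{ij} = s_{ij} / (s_i · s_j):
  r[U,U] = 1 (diagonal).
  r[U,V] = 2.1667 / (2.9269 · 1.8348) = 2.1667 / 5.3704 = 0.4034
  r[U,W] = -1.4 / (2.9269 · 1.4142) = -1.4 / 4.1392 = -0.3382
  r[V,V] = 1 (diagonal).
  r[V,W] = 0.4 / (1.8348 · 1.4142) = 0.4 / 2.5949 = 0.1542
  r[W,W] = 1 (diagonal).

R is symmetric with unit diagonal. Assembling:

R = [[1, 0.4034, -0.3382],
 [0.4034, 1, 0.1542],
 [-0.3382, 0.1542, 1]]


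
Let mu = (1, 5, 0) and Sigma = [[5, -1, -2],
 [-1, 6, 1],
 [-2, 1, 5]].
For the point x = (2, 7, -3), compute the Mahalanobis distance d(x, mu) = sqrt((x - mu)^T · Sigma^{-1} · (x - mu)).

Step 1 — centre the observation: (x - mu) = (1, 2, -3).

Step 2 — invert Sigma (cofactor / det for 3×3, or solve directly):
  Sigma^{-1} = [[0.2417, 0.025, 0.0917],
 [0.025, 0.175, -0.025],
 [0.0917, -0.025, 0.2417]].

Step 3 — form the quadratic (x - mu)^T · Sigma^{-1} · (x - mu):
  Sigma^{-1} · (x - mu) = (0.0167, 0.45, -0.6833).
  (x - mu)^T · [Sigma^{-1} · (x - mu)] = (1)·(0.0167) + (2)·(0.45) + (-3)·(-0.6833) = 2.9667.

Step 4 — take square root: d = √(2.9667) ≈ 1.7224.

d(x, mu) = √(2.9667) ≈ 1.7224


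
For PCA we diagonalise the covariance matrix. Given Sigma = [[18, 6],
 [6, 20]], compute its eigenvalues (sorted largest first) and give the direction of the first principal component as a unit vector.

Step 1 — characteristic polynomial of 2×2 Sigma:
  det(Sigma - λI) = λ² - trace · λ + det = 0.
  trace = 18 + 20 = 38, det = 18·20 - (6)² = 324.
Step 2 — discriminant:
  Δ = trace² - 4·det = 1444 - 1296 = 148.
Step 3 — eigenvalues:
  λ = (trace ± √Δ)/2 = (38 ± 12.1655)/2,
  λ_1 = 25.0828,  λ_2 = 12.9172.

Step 4 — unit eigenvector for λ_1: solve (Sigma - λ_1 I)v = 0. First row:
  (18 - 25.0828)·v_x + (6)·v_y = 0, i.e. (-7.0828)·v_x + (6)·v_y = 0,
  so v ∝ (b, λ_1 - a) = (6, 7.0828) = u.
  ||u|| = √((6)² + (7.0828)²) = √(86.1655) ≈ 9.2825,
  v_1 = u/||u|| ≈ (0.6464, 0.763) (||v_1|| = 1).

λ_1 = 25.0828,  λ_2 = 12.9172;  v_1 ≈ (0.6464, 0.763)


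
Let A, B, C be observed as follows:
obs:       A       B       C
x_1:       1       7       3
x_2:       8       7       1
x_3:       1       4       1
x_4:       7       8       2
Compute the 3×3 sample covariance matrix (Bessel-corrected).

Step 1 — column means:
  mean(A) = (1 + 8 + 1 + 7) / 4 = 17/4 = 4.25
  mean(B) = (7 + 7 + 4 + 8) / 4 = 26/4 = 6.5
  mean(C) = (3 + 1 + 1 + 2) / 4 = 7/4 = 1.75

Step 2 — sample covariance S[i,j] = (1/(n-1)) · Σ_k (x_{k,i} - mean_i) · (x_{k,j} - mean_j), with n-1 = 3.
  S[A,A] = ((-3.25)·(-3.25) + (3.75)·(3.75) + (-3.25)·(-3.25) + (2.75)·(2.75)) / 3 = 42.75/3 = 14.25
  S[A,B] = ((-3.25)·(0.5) + (3.75)·(0.5) + (-3.25)·(-2.5) + (2.75)·(1.5)) / 3 = 12.5/3 = 4.1667
  S[A,C] = ((-3.25)·(1.25) + (3.75)·(-0.75) + (-3.25)·(-0.75) + (2.75)·(0.25)) / 3 = -3.75/3 = -1.25
  S[B,B] = ((0.5)·(0.5) + (0.5)·(0.5) + (-2.5)·(-2.5) + (1.5)·(1.5)) / 3 = 9/3 = 3
  S[B,C] = ((0.5)·(1.25) + (0.5)·(-0.75) + (-2.5)·(-0.75) + (1.5)·(0.25)) / 3 = 2.5/3 = 0.8333
  S[C,C] = ((1.25)·(1.25) + (-0.75)·(-0.75) + (-0.75)·(-0.75) + (0.25)·(0.25)) / 3 = 2.75/3 = 0.9167

S is symmetric (S[j,i] = S[i,j]). Assembling:

S = [[14.25, 4.1667, -1.25],
 [4.1667, 3, 0.8333],
 [-1.25, 0.8333, 0.9167]]


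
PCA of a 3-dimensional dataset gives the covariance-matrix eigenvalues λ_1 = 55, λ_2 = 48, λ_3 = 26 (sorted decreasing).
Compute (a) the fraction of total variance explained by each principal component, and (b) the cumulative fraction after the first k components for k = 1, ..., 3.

Step 1 — total variance = trace(Sigma) = Σ λ_i = 55 + 48 + 26 = 129.

Step 2 — fraction explained by component i = λ_i / Σ λ:
  PC1: 55/129 = 0.4264
  PC2: 48/129 = 0.3721
  PC3: 26/129 = 0.2016

Step 3 — cumulative fraction after k components = (λ_1 + ... + λ_k) / Σ λ:
  k = 1: 55/129 = 0.4264
  k = 2: (55 + 48)/129 = 103/129 = 0.7984
  k = 3: (55 + 48 + 26)/129 = 129/129 = 1

Summary (fraction, with percent):

explained: PC1 0.4264 (42.64%), PC2 0.3721 (37.21%), PC3 0.2016 (20.16%);  cumulative: 0.4264, 0.7984, 1


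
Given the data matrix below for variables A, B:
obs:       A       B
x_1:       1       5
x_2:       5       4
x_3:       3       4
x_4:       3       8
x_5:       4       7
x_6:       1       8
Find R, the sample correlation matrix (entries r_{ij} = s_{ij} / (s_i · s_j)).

Step 1 — column means:
  mean(A) = (1 + 5 + 3 + 3 + 4 + 1) / 6 = 17/6 = 2.8333
  mean(B) = (5 + 4 + 4 + 8 + 7 + 8) / 6 = 36/6 = 6

Step 2 — sample variances and covariances s[i,j] = (1/(n-1)) · Σ_k (x_{k,i} - mean_i) · (x_{k,j} - mean_j), with n-1 = 5:
  s[A,A] = ((-1.8333)·(-1.8333) + (2.1667)·(2.1667) + (0.1667)·(0.1667) + (0.1667)·(0.1667) + (1.1667)·(1.1667) + (-1.8333)·(-1.8333)) / 5 = 12.8333/5 = 2.5667
  s[A,B] = ((-1.8333)·(-1) + (2.1667)·(-2) + (0.1667)·(-2) + (0.1667)·(2) + (1.1667)·(1) + (-1.8333)·(2)) / 5 = -5/5 = -1
  s[B,B] = ((-1)·(-1) + (-2)·(-2) + (-2)·(-2) + (2)·(2) + (1)·(1) + (2)·(2)) / 5 = 18/5 = 3.6
  Sample standard deviations s_i = √(s[i,i]):
  s(A) = √(2.5667) = 1.6021
  s(B) = √(3.6) = 1.8974

Step 3 — r_{ij} = s_{ij} / (s_i · s_j):
  r[A,A] = 1 (diagonal).
  r[A,B] = -1 / (1.6021 · 1.8974) = -1 / 3.0397 = -0.329
  r[B,B] = 1 (diagonal).

R is symmetric with unit diagonal. Assembling:

R = [[1, -0.329],
 [-0.329, 1]]


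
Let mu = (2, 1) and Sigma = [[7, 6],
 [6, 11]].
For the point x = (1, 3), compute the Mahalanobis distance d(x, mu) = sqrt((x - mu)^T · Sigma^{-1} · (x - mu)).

Step 1 — centre the observation: (x - mu) = (-1, 2).

Step 2 — invert Sigma. det(Sigma) = 7·11 - (6)² = 41.
  Sigma^{-1} = (1/det) · [[d, -b], [-b, a]] = [[0.2683, -0.1463],
 [-0.1463, 0.1707]].

Step 3 — form the quadratic (x - mu)^T · Sigma^{-1} · (x - mu):
  Sigma^{-1} · (x - mu) = (-0.561, 0.4878).
  (x - mu)^T · [Sigma^{-1} · (x - mu)] = (-1)·(-0.561) + (2)·(0.4878) = 1.5366.

Step 4 — take square root: d = √(1.5366) ≈ 1.2396.

d(x, mu) = √(1.5366) ≈ 1.2396


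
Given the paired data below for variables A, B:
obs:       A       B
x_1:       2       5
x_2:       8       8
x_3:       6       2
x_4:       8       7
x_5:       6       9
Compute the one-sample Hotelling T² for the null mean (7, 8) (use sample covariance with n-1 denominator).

Step 1 — sample mean vector:
  mean(A) = (2 + 8 + 6 + 8 + 6) / 5 = 30/5 = 6
  mean(B) = (5 + 8 + 2 + 7 + 9) / 5 = 31/5 = 6.2
  x̄ = (6, 6.2),  deviation x̄ - mu_0 = (6, 6.2) - (7, 8) = (-1, -1.8).

Step 2 — sample covariance matrix, S[i,j] = (1/(n-1)) · Σ_k (x_{k,i} - mean_i) · (x_{k,j} - mean_j), divisor n-1 = 4:
  S[A,A] = ((-4)·(-4) + (2)·(2) + (0)·(0) + (2)·(2) + (0)·(0)) / 4 = 24/4 = 6
  S[A,B] = ((-4)·(-1.2) + (2)·(1.8) + (0)·(-4.2) + (2)·(0.8) + (0)·(2.8)) / 4 = 10/4 = 2.5
  S[B,B] = ((-1.2)·(-1.2) + (1.8)·(1.8) + (-4.2)·(-4.2) + (0.8)·(0.8) + (2.8)·(2.8)) / 4 = 30.8/4 = 7.7
  S = [[6, 2.5],
 [2.5, 7.7]].

Step 3 — invert S. det(S) = 6·7.7 - (2.5)² = 39.95.
  S^{-1} = (1/det) · [[d, -b], [-b, a]] = [[0.1927, -0.0626],
 [-0.0626, 0.1502]].

Step 4 — quadratic form (x̄ - mu_0)^T · S^{-1} · (x̄ - mu_0):
  S^{-1} · (x̄ - mu_0) = (-0.0801, -0.2078),
  (x̄ - mu_0)^T · [...] = (-1)·(-0.0801) + (-1.8)·(-0.2078) = 0.4541.

Step 5 — scale by n: T² = 5 · 0.4541 = 2.2703.

T² ≈ 2.2703


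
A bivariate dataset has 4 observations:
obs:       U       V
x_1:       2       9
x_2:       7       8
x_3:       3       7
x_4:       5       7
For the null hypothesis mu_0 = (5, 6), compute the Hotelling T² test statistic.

Step 1 — sample mean vector:
  mean(U) = (2 + 7 + 3 + 5) / 4 = 17/4 = 4.25
  mean(V) = (9 + 8 + 7 + 7) / 4 = 31/4 = 7.75
  x̄ = (4.25, 7.75),  deviation x̄ - mu_0 = (4.25, 7.75) - (5, 6) = (-0.75, 1.75).

Step 2 — sample covariance matrix, S[i,j] = (1/(n-1)) · Σ_k (x_{k,i} - mean_i) · (x_{k,j} - mean_j), divisor n-1 = 3:
  S[U,U] = ((-2.25)·(-2.25) + (2.75)·(2.75) + (-1.25)·(-1.25) + (0.75)·(0.75)) / 3 = 14.75/3 = 4.9167
  S[U,V] = ((-2.25)·(1.25) + (2.75)·(0.25) + (-1.25)·(-0.75) + (0.75)·(-0.75)) / 3 = -1.75/3 = -0.5833
  S[V,V] = ((1.25)·(1.25) + (0.25)·(0.25) + (-0.75)·(-0.75) + (-0.75)·(-0.75)) / 3 = 2.75/3 = 0.9167
  S = [[4.9167, -0.5833],
 [-0.5833, 0.9167]].

Step 3 — invert S. det(S) = 4.9167·0.9167 - (-0.5833)² = 4.1667.
  S^{-1} = (1/det) · [[d, -b], [-b, a]] = [[0.22, 0.14],
 [0.14, 1.18]].

Step 4 — quadratic form (x̄ - mu_0)^T · S^{-1} · (x̄ - mu_0):
  S^{-1} · (x̄ - mu_0) = (0.08, 1.96),
  (x̄ - mu_0)^T · [...] = (-0.75)·(0.08) + (1.75)·(1.96) = 3.37.

Step 5 — scale by n: T² = 4 · 3.37 = 13.48.

T² ≈ 13.48


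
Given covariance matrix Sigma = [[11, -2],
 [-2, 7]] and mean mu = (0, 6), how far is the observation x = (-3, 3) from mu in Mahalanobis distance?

Step 1 — centre the observation: (x - mu) = (-3, -3).

Step 2 — invert Sigma. det(Sigma) = 11·7 - (-2)² = 73.
  Sigma^{-1} = (1/det) · [[d, -b], [-b, a]] = [[0.0959, 0.0274],
 [0.0274, 0.1507]].

Step 3 — form the quadratic (x - mu)^T · Sigma^{-1} · (x - mu):
  Sigma^{-1} · (x - mu) = (-0.3699, -0.5342).
  (x - mu)^T · [Sigma^{-1} · (x - mu)] = (-3)·(-0.3699) + (-3)·(-0.5342) = 2.7123.

Step 4 — take square root: d = √(2.7123) ≈ 1.6469.

d(x, mu) = √(2.7123) ≈ 1.6469


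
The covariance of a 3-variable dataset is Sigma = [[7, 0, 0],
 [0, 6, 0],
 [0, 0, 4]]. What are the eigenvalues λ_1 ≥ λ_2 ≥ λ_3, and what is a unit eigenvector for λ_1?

Step 1 — characteristic polynomial p(λ) = det(λI - Sigma) = λ³ - tr·λ² + c_1·λ - det, where tr = trace, c_1 = sum of the principal 2×2 minors, det = det(Sigma):
  tr = 7 + 6 + 4 = 17,
  c_1 = (7·6 - (0)²) + (7·4 - (0)²) + (6·4 - (0)²) = 42 + 28 + 24 = 94,
  det = 7·(6·4 - (0)²) - (0)·((0)·4 - (0)·(0)) + (0)·((0)·(0) - 6·(0)) = 7·(24) - (0)·(0) + (0)·(0) = 168.
  So p(λ) = λ³ - 17λ² + 94λ - 168.
Step 2 — look for an integer root (rational root theorem: any rational root is an integer divisor of 168). Testing λ = 4:
  p(4) = 64 - 272 + 376 - 168 = 0  ✓
  Dividing out (λ - 4): p(λ) = (λ - 4)(λ² - 13λ + 42).
Step 3 — remaining eigenvalues from the quadratic λ² - 13λ + 42 = 0:
  Δ = 13² - 4·42 = 169 - 168 = 1,  λ = (13 ± √1)/2 = (13 ± 1)/2 = 7 or 6.
  Sorted: λ_1 = 7,  λ_2 = 6,  λ_3 = 4  (check: sum = 17 = tr ✓).

Step 4 — unit eigenvector for λ_1 = 7: v spans the null space of (Sigma - λ_1 I), whose rows are
  r_1 = (0, 0, 0),  r_2 = (0, -1, 0),  r_3 = (0, 0, -3).
  v is orthogonal to every row, so take v ∝ r_2 × r_3 = ((-1)·(-3) - (0)·(0), (0)·(0) - (0)·(-3), (0)·(0) - (-1)·(0)) = (3, 0, 0).
  Rescale (divide by 3): u = (1, 0, 0).
  ||u|| = √((1)² + (0)² + (0)²) = √(1) = 1,  v_1 = u/||u|| ≈ (1, 0, 0) (||v_1|| = 1).

λ_1 = 7,  λ_2 = 6,  λ_3 = 4;  v_1 ≈ (1, 0, 0)


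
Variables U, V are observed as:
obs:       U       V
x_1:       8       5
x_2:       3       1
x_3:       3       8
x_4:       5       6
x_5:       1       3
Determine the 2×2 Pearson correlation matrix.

Step 1 — column means:
  mean(U) = (8 + 3 + 3 + 5 + 1) / 5 = 20/5 = 4
  mean(V) = (5 + 1 + 8 + 6 + 3) / 5 = 23/5 = 4.6

Step 2 — sample variances and covariances s[i,j] = (1/(n-1)) · Σ_k (x_{k,i} - mean_i) · (x_{k,j} - mean_j), with n-1 = 4:
  s[U,U] = ((4)·(4) + (-1)·(-1) + (-1)·(-1) + (1)·(1) + (-3)·(-3)) / 4 = 28/4 = 7
  s[U,V] = ((4)·(0.4) + (-1)·(-3.6) + (-1)·(3.4) + (1)·(1.4) + (-3)·(-1.6)) / 4 = 8/4 = 2
  s[V,V] = ((0.4)·(0.4) + (-3.6)·(-3.6) + (3.4)·(3.4) + (1.4)·(1.4) + (-1.6)·(-1.6)) / 4 = 29.2/4 = 7.3
  Sample standard deviations s_i = √(s[i,i]):
  s(U) = √(7) = 2.6458
  s(V) = √(7.3) = 2.7019

Step 3 — r_{ij} = s_{ij} / (s_i · s_j):
  r[U,U] = 1 (diagonal).
  r[U,V] = 2 / (2.6458 · 2.7019) = 2 / 7.1484 = 0.2798
  r[V,V] = 1 (diagonal).

R is symmetric with unit diagonal. Assembling:

R = [[1, 0.2798],
 [0.2798, 1]]


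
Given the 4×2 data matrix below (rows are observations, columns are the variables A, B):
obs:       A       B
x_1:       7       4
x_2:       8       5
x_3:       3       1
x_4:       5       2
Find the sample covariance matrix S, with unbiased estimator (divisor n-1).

Step 1 — column means:
  mean(A) = (7 + 8 + 3 + 5) / 4 = 23/4 = 5.75
  mean(B) = (4 + 5 + 1 + 2) / 4 = 12/4 = 3

Step 2 — sample covariance S[i,j] = (1/(n-1)) · Σ_k (x_{k,i} - mean_i) · (x_{k,j} - mean_j), with n-1 = 3.
  S[A,A] = ((1.25)·(1.25) + (2.25)·(2.25) + (-2.75)·(-2.75) + (-0.75)·(-0.75)) / 3 = 14.75/3 = 4.9167
  S[A,B] = ((1.25)·(1) + (2.25)·(2) + (-2.75)·(-2) + (-0.75)·(-1)) / 3 = 12/3 = 4
  S[B,B] = ((1)·(1) + (2)·(2) + (-2)·(-2) + (-1)·(-1)) / 3 = 10/3 = 3.3333

S is symmetric (S[j,i] = S[i,j]). Assembling:

S = [[4.9167, 4],
 [4, 3.3333]]


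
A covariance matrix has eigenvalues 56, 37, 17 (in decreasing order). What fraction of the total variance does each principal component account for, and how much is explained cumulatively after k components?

Step 1 — total variance = trace(Sigma) = Σ λ_i = 56 + 37 + 17 = 110.

Step 2 — fraction explained by component i = λ_i / Σ λ:
  PC1: 56/110 = 0.5091
  PC2: 37/110 = 0.3364
  PC3: 17/110 = 0.1545

Step 3 — cumulative fraction after k components = (λ_1 + ... + λ_k) / Σ λ:
  k = 1: 56/110 = 0.5091
  k = 2: (56 + 37)/110 = 93/110 = 0.8455
  k = 3: (56 + 37 + 17)/110 = 110/110 = 1

Summary (fraction, with percent):

explained: PC1 0.5091 (50.91%), PC2 0.3364 (33.64%), PC3 0.1545 (15.45%);  cumulative: 0.5091, 0.8455, 1


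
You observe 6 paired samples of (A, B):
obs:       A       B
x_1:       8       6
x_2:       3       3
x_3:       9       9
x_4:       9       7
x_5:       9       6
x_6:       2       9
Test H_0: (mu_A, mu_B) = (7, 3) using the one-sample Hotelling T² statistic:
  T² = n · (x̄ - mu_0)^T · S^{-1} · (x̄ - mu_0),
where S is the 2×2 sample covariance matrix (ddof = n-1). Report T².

Step 1 — sample mean vector:
  mean(A) = (8 + 3 + 9 + 9 + 9 + 2) / 6 = 40/6 = 6.6667
  mean(B) = (6 + 3 + 9 + 7 + 6 + 9) / 6 = 40/6 = 6.6667
  x̄ = (6.6667, 6.6667),  deviation x̄ - mu_0 = (6.6667, 6.6667) - (7, 3) = (-0.3333, 3.6667).

Step 2 — sample covariance matrix, S[i,j] = (1/(n-1)) · Σ_k (x_{k,i} - mean_i) · (x_{k,j} - mean_j), divisor n-1 = 5:
  S[A,A] = ((1.3333)·(1.3333) + (-3.6667)·(-3.6667) + (2.3333)·(2.3333) + (2.3333)·(2.3333) + (2.3333)·(2.3333) + (-4.6667)·(-4.6667)) / 5 = 53.3333/5 = 10.6667
  S[A,B] = ((1.3333)·(-0.6667) + (-3.6667)·(-3.6667) + (2.3333)·(2.3333) + (2.3333)·(0.3333) + (2.3333)·(-0.6667) + (-4.6667)·(2.3333)) / 5 = 6.3333/5 = 1.2667
  S[B,B] = ((-0.6667)·(-0.6667) + (-3.6667)·(-3.6667) + (2.3333)·(2.3333) + (0.3333)·(0.3333) + (-0.6667)·(-0.6667) + (2.3333)·(2.3333)) / 5 = 25.3333/5 = 5.0667
  S = [[10.6667, 1.2667],
 [1.2667, 5.0667]].

Step 3 — invert S. det(S) = 10.6667·5.0667 - (1.2667)² = 52.44.
  S^{-1} = (1/det) · [[d, -b], [-b, a]] = [[0.0966, -0.0242],
 [-0.0242, 0.2034]].

Step 4 — quadratic form (x̄ - mu_0)^T · S^{-1} · (x̄ - mu_0):
  S^{-1} · (x̄ - mu_0) = (-0.1208, 0.7539),
  (x̄ - mu_0)^T · [...] = (-0.3333)·(-0.1208) + (3.6667)·(0.7539) = 2.8045.

Step 5 — scale by n: T² = 6 · 2.8045 = 16.8268.

T² ≈ 16.8268


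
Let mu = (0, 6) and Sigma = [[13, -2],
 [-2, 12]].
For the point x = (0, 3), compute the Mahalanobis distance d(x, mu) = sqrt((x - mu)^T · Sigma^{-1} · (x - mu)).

Step 1 — centre the observation: (x - mu) = (0, -3).

Step 2 — invert Sigma. det(Sigma) = 13·12 - (-2)² = 152.
  Sigma^{-1} = (1/det) · [[d, -b], [-b, a]] = [[0.0789, 0.0132],
 [0.0132, 0.0855]].

Step 3 — form the quadratic (x - mu)^T · Sigma^{-1} · (x - mu):
  Sigma^{-1} · (x - mu) = (-0.0395, -0.2566).
  (x - mu)^T · [Sigma^{-1} · (x - mu)] = (0)·(-0.0395) + (-3)·(-0.2566) = 0.7697.

Step 4 — take square root: d = √(0.7697) ≈ 0.8773.

d(x, mu) = √(0.7697) ≈ 0.8773


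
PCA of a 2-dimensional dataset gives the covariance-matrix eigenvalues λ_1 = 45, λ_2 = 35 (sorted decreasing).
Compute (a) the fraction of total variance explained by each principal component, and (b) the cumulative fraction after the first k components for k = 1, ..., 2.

Step 1 — total variance = trace(Sigma) = Σ λ_i = 45 + 35 = 80.

Step 2 — fraction explained by component i = λ_i / Σ λ:
  PC1: 45/80 = 0.5625
  PC2: 35/80 = 0.4375

Step 3 — cumulative fraction after k components = (λ_1 + ... + λ_k) / Σ λ:
  k = 1: 45/80 = 0.5625
  k = 2: (45 + 35)/80 = 80/80 = 1

Summary (fraction, with percent):

explained: PC1 0.5625 (56.25%), PC2 0.4375 (43.75%);  cumulative: 0.5625, 1


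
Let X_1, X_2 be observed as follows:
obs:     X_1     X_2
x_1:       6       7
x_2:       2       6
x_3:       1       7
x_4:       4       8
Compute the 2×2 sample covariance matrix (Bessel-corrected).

Step 1 — column means:
  mean(X_1) = (6 + 2 + 1 + 4) / 4 = 13/4 = 3.25
  mean(X_2) = (7 + 6 + 7 + 8) / 4 = 28/4 = 7

Step 2 — sample covariance S[i,j] = (1/(n-1)) · Σ_k (x_{k,i} - mean_i) · (x_{k,j} - mean_j), with n-1 = 3.
  S[X_1,X_1] = ((2.75)·(2.75) + (-1.25)·(-1.25) + (-2.25)·(-2.25) + (0.75)·(0.75)) / 3 = 14.75/3 = 4.9167
  S[X_1,X_2] = ((2.75)·(0) + (-1.25)·(-1) + (-2.25)·(0) + (0.75)·(1)) / 3 = 2/3 = 0.6667
  S[X_2,X_2] = ((0)·(0) + (-1)·(-1) + (0)·(0) + (1)·(1)) / 3 = 2/3 = 0.6667

S is symmetric (S[j,i] = S[i,j]). Assembling:

S = [[4.9167, 0.6667],
 [0.6667, 0.6667]]


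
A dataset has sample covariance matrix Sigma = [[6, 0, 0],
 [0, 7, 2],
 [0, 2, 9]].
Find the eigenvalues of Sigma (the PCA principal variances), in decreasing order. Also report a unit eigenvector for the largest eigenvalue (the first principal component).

Step 1 — characteristic polynomial p(λ) = det(λI - Sigma) = λ³ - tr·λ² + c_1·λ - det, where tr = trace, c_1 = sum of the principal 2×2 minors, det = det(Sigma):
  tr = 6 + 7 + 9 = 22,
  c_1 = (6·7 - (0)²) + (6·9 - (0)²) + (7·9 - (2)²) = 42 + 54 + 59 = 155,
  det = 6·(7·9 - (2)²) - (0)·((0)·9 - (2)·(0)) + (0)·((0)·(2) - 7·(0)) = 6·(59) - (0)·(0) + (0)·(0) = 354.
  So p(λ) = λ³ - 22λ² + 155λ - 354.
Step 2 — look for an integer root (rational root theorem: any rational root is an integer divisor of 354). Testing λ = 6:
  p(6) = 216 - 792 + 930 - 354 = 0  ✓
  Dividing out (λ - 6): p(λ) = (λ - 6)(λ² - 16λ + 59).
Step 3 — remaining eigenvalues from the quadratic λ² - 16λ + 59 = 0:
  Δ = 16² - 4·59 = 256 - 236 = 20,  λ = (16 ± √20)/2 = (16 ± 4.4721)/2 ≈ 10.2361 or 5.7639.
  Sorted: λ_1 = 10.2361,  λ_2 = 6,  λ_3 = 5.7639  (check: sum = 22 = tr ✓).

Step 4 — unit eigenvector for λ_1 ≈ 10.2361: v spans the null space of (Sigma - λ_1 I), whose rows are
  r_1 = (-4.2361, 0, 0),  r_2 = (0, -3.2361, 2),  r_3 = (0, 2, -1.2361).
  v is orthogonal to every row, so take v ∝ r_1 × r_2 = ((0)·(2) - (0)·(-3.2361), (0)·(0) - (-4.2361)·(2), (-4.2361)·(-3.2361) - (0)·(0)) ≈ (0, 8.4721, 13.7082).
  Let u = (0, 8.4721, 13.7082).
  ||u|| = √((0)² + (8.4721)² + (13.7082)²) = √(259.6919) ≈ 16.115,  v_1 = u/||u|| ≈ (0, 0.5257, 0.8507) (||v_1|| = 1).

λ_1 = 10.2361,  λ_2 = 6,  λ_3 = 5.7639;  v_1 ≈ (0, 0.5257, 0.8507)


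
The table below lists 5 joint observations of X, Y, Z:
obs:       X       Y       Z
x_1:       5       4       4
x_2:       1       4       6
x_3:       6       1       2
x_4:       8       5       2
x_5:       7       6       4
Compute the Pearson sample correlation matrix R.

Step 1 — column means:
  mean(X) = (5 + 1 + 6 + 8 + 7) / 5 = 27/5 = 5.4
  mean(Y) = (4 + 4 + 1 + 5 + 6) / 5 = 20/5 = 4
  mean(Z) = (4 + 6 + 2 + 2 + 4) / 5 = 18/5 = 3.6

Step 2 — sample variances and covariances s[i,j] = (1/(n-1)) · Σ_k (x_{k,i} - mean_i) · (x_{k,j} - mean_j), with n-1 = 4:
  s[X,X] = ((-0.4)·(-0.4) + (-4.4)·(-4.4) + (0.6)·(0.6) + (2.6)·(2.6) + (1.6)·(1.6)) / 4 = 29.2/4 = 7.3
  s[X,Y] = ((-0.4)·(0) + (-4.4)·(0) + (0.6)·(-3) + (2.6)·(1) + (1.6)·(2)) / 4 = 4/4 = 1
  s[X,Z] = ((-0.4)·(0.4) + (-4.4)·(2.4) + (0.6)·(-1.6) + (2.6)·(-1.6) + (1.6)·(0.4)) / 4 = -15.2/4 = -3.8
  s[Y,Y] = ((0)·(0) + (0)·(0) + (-3)·(-3) + (1)·(1) + (2)·(2)) / 4 = 14/4 = 3.5
  s[Y,Z] = ((0)·(0.4) + (0)·(2.4) + (-3)·(-1.6) + (1)·(-1.6) + (2)·(0.4)) / 4 = 4/4 = 1
  s[Z,Z] = ((0.4)·(0.4) + (2.4)·(2.4) + (-1.6)·(-1.6) + (-1.6)·(-1.6) + (0.4)·(0.4)) / 4 = 11.2/4 = 2.8
  Sample standard deviations s_i = √(s[i,i]):
  s(X) = √(7.3) = 2.7019
  s(Y) = √(3.5) = 1.8708
  s(Z) = √(2.8) = 1.6733

Step 3 — r_{ij} = s_{ij} / (s_i · s_j):
  r[X,X] = 1 (diagonal).
  r[X,Y] = 1 / (2.7019 · 1.8708) = 1 / 5.0547 = 0.1978
  r[X,Z] = -3.8 / (2.7019 · 1.6733) = -3.8 / 4.5211 = -0.8405
  r[Y,Y] = 1 (diagonal).
  r[Y,Z] = 1 / (1.8708 · 1.6733) = 1 / 3.1305 = 0.3194
  r[Z,Z] = 1 (diagonal).

R is symmetric with unit diagonal. Assembling:

R = [[1, 0.1978, -0.8405],
 [0.1978, 1, 0.3194],
 [-0.8405, 0.3194, 1]]


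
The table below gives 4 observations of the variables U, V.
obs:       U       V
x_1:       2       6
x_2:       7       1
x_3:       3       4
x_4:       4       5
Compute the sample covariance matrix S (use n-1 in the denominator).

Step 1 — column means:
  mean(U) = (2 + 7 + 3 + 4) / 4 = 16/4 = 4
  mean(V) = (6 + 1 + 4 + 5) / 4 = 16/4 = 4

Step 2 — sample covariance S[i,j] = (1/(n-1)) · Σ_k (x_{k,i} - mean_i) · (x_{k,j} - mean_j), with n-1 = 3.
  S[U,U] = ((-2)·(-2) + (3)·(3) + (-1)·(-1) + (0)·(0)) / 3 = 14/3 = 4.6667
  S[U,V] = ((-2)·(2) + (3)·(-3) + (-1)·(0) + (0)·(1)) / 3 = -13/3 = -4.3333
  S[V,V] = ((2)·(2) + (-3)·(-3) + (0)·(0) + (1)·(1)) / 3 = 14/3 = 4.6667

S is symmetric (S[j,i] = S[i,j]). Assembling:

S = [[4.6667, -4.3333],
 [-4.3333, 4.6667]]


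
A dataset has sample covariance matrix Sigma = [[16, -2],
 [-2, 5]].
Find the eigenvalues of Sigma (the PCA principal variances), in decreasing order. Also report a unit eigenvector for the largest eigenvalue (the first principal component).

Step 1 — characteristic polynomial of 2×2 Sigma:
  det(Sigma - λI) = λ² - trace · λ + det = 0.
  trace = 16 + 5 = 21, det = 16·5 - (-2)² = 76.
Step 2 — discriminant:
  Δ = trace² - 4·det = 441 - 304 = 137.
Step 3 — eigenvalues:
  λ = (trace ± √Δ)/2 = (21 ± 11.7047)/2,
  λ_1 = 16.3523,  λ_2 = 4.6477.

Step 4 — unit eigenvector for λ_1: solve (Sigma - λ_1 I)v = 0. First row:
  (16 - 16.3523)·v_x + (-2)·v_y = 0, i.e. (-0.3523)·v_x + (-2)·v_y = 0,
  so v ∝ (b, λ_1 - a) = (-2, 0.3523); multiply by -1 so the first entry is positive: u = (2, -0.3523).
  ||u|| = √((2)² + (-0.3523)²) = √(4.1242) ≈ 2.0308,
  v_1 = u/||u|| ≈ (0.9848, -0.1735) (||v_1|| = 1).

λ_1 = 16.3523,  λ_2 = 4.6477;  v_1 ≈ (0.9848, -0.1735)


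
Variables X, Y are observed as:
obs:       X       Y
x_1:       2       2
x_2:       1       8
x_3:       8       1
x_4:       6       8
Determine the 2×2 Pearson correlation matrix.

Step 1 — column means:
  mean(X) = (2 + 1 + 8 + 6) / 4 = 17/4 = 4.25
  mean(Y) = (2 + 8 + 1 + 8) / 4 = 19/4 = 4.75

Step 2 — sample variances and covariances s[i,j] = (1/(n-1)) · Σ_k (x_{k,i} - mean_i) · (x_{k,j} - mean_j), with n-1 = 3:
  s[X,X] = ((-2.25)·(-2.25) + (-3.25)·(-3.25) + (3.75)·(3.75) + (1.75)·(1.75)) / 3 = 32.75/3 = 10.9167
  s[X,Y] = ((-2.25)·(-2.75) + (-3.25)·(3.25) + (3.75)·(-3.75) + (1.75)·(3.25)) / 3 = -12.75/3 = -4.25
  s[Y,Y] = ((-2.75)·(-2.75) + (3.25)·(3.25) + (-3.75)·(-3.75) + (3.25)·(3.25)) / 3 = 42.75/3 = 14.25
  Sample standard deviations s_i = √(s[i,i]):
  s(X) = √(10.9167) = 3.304
  s(Y) = √(14.25) = 3.7749

Step 3 — r_{ij} = s_{ij} / (s_i · s_j):
  r[X,X] = 1 (diagonal).
  r[X,Y] = -4.25 / (3.304 · 3.7749) = -4.25 / 12.4725 = -0.3408
  r[Y,Y] = 1 (diagonal).

R is symmetric with unit diagonal. Assembling:

R = [[1, -0.3408],
 [-0.3408, 1]]


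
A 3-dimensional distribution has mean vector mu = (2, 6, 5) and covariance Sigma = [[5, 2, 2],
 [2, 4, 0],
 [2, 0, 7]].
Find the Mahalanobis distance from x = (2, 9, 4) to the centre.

Step 1 — centre the observation: (x - mu) = (0, 3, -1).

Step 2 — invert Sigma (cofactor / det for 3×3, or solve directly):
  Sigma^{-1} = [[0.2917, -0.1458, -0.0833],
 [-0.1458, 0.3229, 0.0417],
 [-0.0833, 0.0417, 0.1667]].

Step 3 — form the quadratic (x - mu)^T · Sigma^{-1} · (x - mu):
  Sigma^{-1} · (x - mu) = (-0.3542, 0.9271, -0.0417).
  (x - mu)^T · [Sigma^{-1} · (x - mu)] = (0)·(-0.3542) + (3)·(0.9271) + (-1)·(-0.0417) = 2.8229.

Step 4 — take square root: d = √(2.8229) ≈ 1.6802.

d(x, mu) = √(2.8229) ≈ 1.6802


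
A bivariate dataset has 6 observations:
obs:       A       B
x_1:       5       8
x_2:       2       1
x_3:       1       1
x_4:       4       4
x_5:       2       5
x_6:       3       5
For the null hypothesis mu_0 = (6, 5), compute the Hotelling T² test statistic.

Step 1 — sample mean vector:
  mean(A) = (5 + 2 + 1 + 4 + 2 + 3) / 6 = 17/6 = 2.8333
  mean(B) = (8 + 1 + 1 + 4 + 5 + 5) / 6 = 24/6 = 4
  x̄ = (2.8333, 4),  deviation x̄ - mu_0 = (2.8333, 4) - (6, 5) = (-3.1667, -1).

Step 2 — sample covariance matrix, S[i,j] = (1/(n-1)) · Σ_k (x_{k,i} - mean_i) · (x_{k,j} - mean_j), divisor n-1 = 5:
  S[A,A] = ((2.1667)·(2.1667) + (-0.8333)·(-0.8333) + (-1.8333)·(-1.8333) + (1.1667)·(1.1667) + (-0.8333)·(-0.8333) + (0.1667)·(0.1667)) / 5 = 10.8333/5 = 2.1667
  S[A,B] = ((2.1667)·(4) + (-0.8333)·(-3) + (-1.8333)·(-3) + (1.1667)·(0) + (-0.8333)·(1) + (0.1667)·(1)) / 5 = 16/5 = 3.2
  S[B,B] = ((4)·(4) + (-3)·(-3) + (-3)·(-3) + (0)·(0) + (1)·(1) + (1)·(1)) / 5 = 36/5 = 7.2
  S = [[2.1667, 3.2],
 [3.2, 7.2]].

Step 3 — invert S. det(S) = 2.1667·7.2 - (3.2)² = 5.36.
  S^{-1} = (1/det) · [[d, -b], [-b, a]] = [[1.3433, -0.597],
 [-0.597, 0.4042]].

Step 4 — quadratic form (x̄ - mu_0)^T · S^{-1} · (x̄ - mu_0):
  S^{-1} · (x̄ - mu_0) = (-3.6567, 1.4863),
  (x̄ - mu_0)^T · [...] = (-3.1667)·(-3.6567) + (-1)·(1.4863) = 10.0933.

Step 5 — scale by n: T² = 6 · 10.0933 = 60.5597.

T² ≈ 60.5597


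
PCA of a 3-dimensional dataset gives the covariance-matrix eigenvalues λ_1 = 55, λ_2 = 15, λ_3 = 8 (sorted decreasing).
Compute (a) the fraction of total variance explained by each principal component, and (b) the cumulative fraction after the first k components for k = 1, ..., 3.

Step 1 — total variance = trace(Sigma) = Σ λ_i = 55 + 15 + 8 = 78.

Step 2 — fraction explained by component i = λ_i / Σ λ:
  PC1: 55/78 = 0.7051
  PC2: 15/78 = 0.1923
  PC3: 8/78 = 0.1026

Step 3 — cumulative fraction after k components = (λ_1 + ... + λ_k) / Σ λ:
  k = 1: 55/78 = 0.7051
  k = 2: (55 + 15)/78 = 70/78 = 0.8974
  k = 3: (55 + 15 + 8)/78 = 78/78 = 1

Summary (fraction, with percent):

explained: PC1 0.7051 (70.51%), PC2 0.1923 (19.23%), PC3 0.1026 (10.26%);  cumulative: 0.7051, 0.8974, 1


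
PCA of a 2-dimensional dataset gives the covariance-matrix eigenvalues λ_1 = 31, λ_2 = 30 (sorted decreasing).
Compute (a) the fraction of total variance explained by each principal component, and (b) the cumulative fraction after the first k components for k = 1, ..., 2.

Step 1 — total variance = trace(Sigma) = Σ λ_i = 31 + 30 = 61.

Step 2 — fraction explained by component i = λ_i / Σ λ:
  PC1: 31/61 = 0.5082
  PC2: 30/61 = 0.4918

Step 3 — cumulative fraction after k components = (λ_1 + ... + λ_k) / Σ λ:
  k = 1: 31/61 = 0.5082
  k = 2: (31 + 30)/61 = 61/61 = 1

Summary (fraction, with percent):

explained: PC1 0.5082 (50.82%), PC2 0.4918 (49.18%);  cumulative: 0.5082, 1


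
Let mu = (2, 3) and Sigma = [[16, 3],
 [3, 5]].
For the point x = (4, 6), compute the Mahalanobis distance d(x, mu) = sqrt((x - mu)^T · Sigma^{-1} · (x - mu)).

Step 1 — centre the observation: (x - mu) = (2, 3).

Step 2 — invert Sigma. det(Sigma) = 16·5 - (3)² = 71.
  Sigma^{-1} = (1/det) · [[d, -b], [-b, a]] = [[0.0704, -0.0423],
 [-0.0423, 0.2254]].

Step 3 — form the quadratic (x - mu)^T · Sigma^{-1} · (x - mu):
  Sigma^{-1} · (x - mu) = (0.0141, 0.5915).
  (x - mu)^T · [Sigma^{-1} · (x - mu)] = (2)·(0.0141) + (3)·(0.5915) = 1.8028.

Step 4 — take square root: d = √(1.8028) ≈ 1.3427.

d(x, mu) = √(1.8028) ≈ 1.3427


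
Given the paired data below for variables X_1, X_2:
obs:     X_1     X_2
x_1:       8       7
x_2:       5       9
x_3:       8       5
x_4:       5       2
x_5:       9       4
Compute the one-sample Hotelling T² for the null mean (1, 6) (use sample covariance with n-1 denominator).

Step 1 — sample mean vector:
  mean(X_1) = (8 + 5 + 8 + 5 + 9) / 5 = 35/5 = 7
  mean(X_2) = (7 + 9 + 5 + 2 + 4) / 5 = 27/5 = 5.4
  x̄ = (7, 5.4),  deviation x̄ - mu_0 = (7, 5.4) - (1, 6) = (6, -0.6).

Step 2 — sample covariance matrix, S[i,j] = (1/(n-1)) · Σ_k (x_{k,i} - mean_i) · (x_{k,j} - mean_j), divisor n-1 = 4:
  S[X_1,X_1] = ((1)·(1) + (-2)·(-2) + (1)·(1) + (-2)·(-2) + (2)·(2)) / 4 = 14/4 = 3.5
  S[X_1,X_2] = ((1)·(1.6) + (-2)·(3.6) + (1)·(-0.4) + (-2)·(-3.4) + (2)·(-1.4)) / 4 = -2/4 = -0.5
  S[X_2,X_2] = ((1.6)·(1.6) + (3.6)·(3.6) + (-0.4)·(-0.4) + (-3.4)·(-3.4) + (-1.4)·(-1.4)) / 4 = 29.2/4 = 7.3
  S = [[3.5, -0.5],
 [-0.5, 7.3]].

Step 3 — invert S. det(S) = 3.5·7.3 - (-0.5)² = 25.3.
  S^{-1} = (1/det) · [[d, -b], [-b, a]] = [[0.2885, 0.0198],
 [0.0198, 0.1383]].

Step 4 — quadratic form (x̄ - mu_0)^T · S^{-1} · (x̄ - mu_0):
  S^{-1} · (x̄ - mu_0) = (1.7194, 0.0356),
  (x̄ - mu_0)^T · [...] = (6)·(1.7194) + (-0.6)·(0.0356) = 10.2949.

Step 5 — scale by n: T² = 5 · 10.2949 = 51.4743.

T² ≈ 51.4743


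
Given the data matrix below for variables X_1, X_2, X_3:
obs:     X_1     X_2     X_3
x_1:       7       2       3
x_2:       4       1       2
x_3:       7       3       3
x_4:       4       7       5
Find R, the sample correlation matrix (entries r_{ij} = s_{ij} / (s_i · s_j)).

Step 1 — column means:
  mean(X_1) = (7 + 4 + 7 + 4) / 4 = 22/4 = 5.5
  mean(X_2) = (2 + 1 + 3 + 7) / 4 = 13/4 = 3.25
  mean(X_3) = (3 + 2 + 3 + 5) / 4 = 13/4 = 3.25

Step 2 — sample variances and covariances s[i,j] = (1/(n-1)) · Σ_k (x_{k,i} - mean_i) · (x_{k,j} - mean_j), with n-1 = 3:
  s[X_1,X_1] = ((1.5)·(1.5) + (-1.5)·(-1.5) + (1.5)·(1.5) + (-1.5)·(-1.5)) / 3 = 9/3 = 3
  s[X_1,X_2] = ((1.5)·(-1.25) + (-1.5)·(-2.25) + (1.5)·(-0.25) + (-1.5)·(3.75)) / 3 = -4.5/3 = -1.5
  s[X_1,X_3] = ((1.5)·(-0.25) + (-1.5)·(-1.25) + (1.5)·(-0.25) + (-1.5)·(1.75)) / 3 = -1.5/3 = -0.5
  s[X_2,X_2] = ((-1.25)·(-1.25) + (-2.25)·(-2.25) + (-0.25)·(-0.25) + (3.75)·(3.75)) / 3 = 20.75/3 = 6.9167
  s[X_2,X_3] = ((-1.25)·(-0.25) + (-2.25)·(-1.25) + (-0.25)·(-0.25) + (3.75)·(1.75)) / 3 = 9.75/3 = 3.25
  s[X_3,X_3] = ((-0.25)·(-0.25) + (-1.25)·(-1.25) + (-0.25)·(-0.25) + (1.75)·(1.75)) / 3 = 4.75/3 = 1.5833
  Sample standard deviations s_i = √(s[i,i]):
  s(X_1) = √(3) = 1.7321
  s(X_2) = √(6.9167) = 2.63
  s(X_3) = √(1.5833) = 1.2583

Step 3 — r_{ij} = s_{ij} / (s_i · s_j):
  r[X_1,X_1] = 1 (diagonal).
  r[X_1,X_2] = -1.5 / (1.7321 · 2.63) = -1.5 / 4.5552 = -0.3293
  r[X_1,X_3] = -0.5 / (1.7321 · 1.2583) = -0.5 / 2.1794 = -0.2294
  r[X_2,X_2] = 1 (diagonal).
  r[X_2,X_3] = 3.25 / (2.63 · 1.2583) = 3.25 / 3.3093 = 0.9821
  r[X_3,X_3] = 1 (diagonal).

R is symmetric with unit diagonal. Assembling:

R = [[1, -0.3293, -0.2294],
 [-0.3293, 1, 0.9821],
 [-0.2294, 0.9821, 1]]


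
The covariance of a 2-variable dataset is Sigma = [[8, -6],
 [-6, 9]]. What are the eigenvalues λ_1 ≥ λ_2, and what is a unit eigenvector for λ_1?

Step 1 — characteristic polynomial of 2×2 Sigma:
  det(Sigma - λI) = λ² - trace · λ + det = 0.
  trace = 8 + 9 = 17, det = 8·9 - (-6)² = 36.
Step 2 — discriminant:
  Δ = trace² - 4·det = 289 - 144 = 145.
Step 3 — eigenvalues:
  λ = (trace ± √Δ)/2 = (17 ± 12.0416)/2,
  λ_1 = 14.5208,  λ_2 = 2.4792.

Step 4 — unit eigenvector for λ_1: solve (Sigma - λ_1 I)v = 0. First row:
  (8 - 14.5208)·v_x + (-6)·v_y = 0, i.e. (-6.5208)·v_x + (-6)·v_y = 0,
  so v ∝ (b, λ_1 - a) = (-6, 6.5208); multiply by -1 so the first entry is positive: u = (6, -6.5208).
  ||u|| = √((6)² + (-6.5208)²) = √(78.5208) ≈ 8.8612,
  v_1 = u/||u|| ≈ (0.6771, -0.7359) (||v_1|| = 1).

λ_1 = 14.5208,  λ_2 = 2.4792;  v_1 ≈ (0.6771, -0.7359)
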